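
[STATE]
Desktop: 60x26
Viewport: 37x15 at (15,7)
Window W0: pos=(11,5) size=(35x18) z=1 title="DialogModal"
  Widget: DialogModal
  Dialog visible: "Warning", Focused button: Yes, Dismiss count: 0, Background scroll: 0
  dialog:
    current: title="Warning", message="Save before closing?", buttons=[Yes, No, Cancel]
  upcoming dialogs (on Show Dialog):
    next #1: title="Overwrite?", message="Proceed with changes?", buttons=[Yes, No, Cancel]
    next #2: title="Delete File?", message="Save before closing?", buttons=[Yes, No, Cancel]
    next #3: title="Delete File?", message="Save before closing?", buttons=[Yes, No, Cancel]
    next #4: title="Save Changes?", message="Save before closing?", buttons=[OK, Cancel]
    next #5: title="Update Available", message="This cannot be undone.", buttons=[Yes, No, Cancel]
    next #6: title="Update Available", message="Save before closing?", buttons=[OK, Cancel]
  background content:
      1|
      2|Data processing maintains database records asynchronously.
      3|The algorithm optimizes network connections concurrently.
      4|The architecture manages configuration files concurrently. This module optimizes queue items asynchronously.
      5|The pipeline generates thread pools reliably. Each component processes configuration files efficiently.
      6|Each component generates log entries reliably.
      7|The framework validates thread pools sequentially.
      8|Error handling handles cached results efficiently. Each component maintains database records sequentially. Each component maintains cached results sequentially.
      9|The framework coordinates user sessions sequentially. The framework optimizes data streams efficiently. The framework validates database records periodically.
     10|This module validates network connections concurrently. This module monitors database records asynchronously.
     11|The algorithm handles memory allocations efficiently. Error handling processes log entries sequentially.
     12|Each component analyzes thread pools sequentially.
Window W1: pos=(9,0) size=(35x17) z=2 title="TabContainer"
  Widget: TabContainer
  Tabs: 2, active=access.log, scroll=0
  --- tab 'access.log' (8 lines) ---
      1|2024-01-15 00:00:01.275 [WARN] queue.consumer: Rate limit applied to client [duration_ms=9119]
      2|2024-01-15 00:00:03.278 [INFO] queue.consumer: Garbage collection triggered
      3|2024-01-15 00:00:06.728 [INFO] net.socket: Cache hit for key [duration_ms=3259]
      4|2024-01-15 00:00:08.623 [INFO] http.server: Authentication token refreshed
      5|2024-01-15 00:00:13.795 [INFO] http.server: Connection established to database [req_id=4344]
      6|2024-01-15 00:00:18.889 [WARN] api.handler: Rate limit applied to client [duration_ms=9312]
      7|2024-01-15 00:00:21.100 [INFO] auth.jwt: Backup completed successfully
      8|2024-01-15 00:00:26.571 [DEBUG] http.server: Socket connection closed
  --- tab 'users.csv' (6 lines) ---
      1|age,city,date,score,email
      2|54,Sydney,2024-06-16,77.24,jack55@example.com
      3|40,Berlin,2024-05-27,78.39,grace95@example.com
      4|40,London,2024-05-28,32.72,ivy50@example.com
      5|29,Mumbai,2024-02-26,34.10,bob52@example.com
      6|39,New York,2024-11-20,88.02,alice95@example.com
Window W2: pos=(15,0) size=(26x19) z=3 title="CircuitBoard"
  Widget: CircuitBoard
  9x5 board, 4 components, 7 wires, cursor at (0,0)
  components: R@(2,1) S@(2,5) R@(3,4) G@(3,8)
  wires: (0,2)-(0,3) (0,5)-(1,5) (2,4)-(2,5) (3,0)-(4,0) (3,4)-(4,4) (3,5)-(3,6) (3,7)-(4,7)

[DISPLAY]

┃                        ┃ne┃─┨      
┃2       R           · ─ ┃ht┃ ┃      
┃                        ┃ht┃s┃      
┃3   ·               R   ┃ap┃c┃      
┃    │               │   ┃au┃r┃      
┃4   ·               ·   ┃ h┃o┃      
┃Cursor: (0,0)           ┃  ┃r┃      
┃                        ┃  ┃o┃      
┃                        ┃  ┃s┃      
┃                        ┃━━┛e┃      
┃                        ┃ con┃      
┗━━━━━━━━━━━━━━━━━━━━━━━━┛allo┃      
h component analyzes thread po┃      
                              ┃      
                              ┃      


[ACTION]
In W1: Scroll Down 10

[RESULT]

┃                        ┃  ┃─┨      
┃2       R           · ─ ┃  ┃ ┃      
┃                        ┃  ┃s┃      
┃3   ·               R   ┃  ┃c┃      
┃    │               │   ┃  ┃r┃      
┃4   ·               ·   ┃  ┃o┃      
┃Cursor: (0,0)           ┃  ┃r┃      
┃                        ┃  ┃o┃      
┃                        ┃  ┃s┃      
┃                        ┃━━┛e┃      
┃                        ┃ con┃      
┗━━━━━━━━━━━━━━━━━━━━━━━━┛allo┃      
h component analyzes thread po┃      
                              ┃      
                              ┃      


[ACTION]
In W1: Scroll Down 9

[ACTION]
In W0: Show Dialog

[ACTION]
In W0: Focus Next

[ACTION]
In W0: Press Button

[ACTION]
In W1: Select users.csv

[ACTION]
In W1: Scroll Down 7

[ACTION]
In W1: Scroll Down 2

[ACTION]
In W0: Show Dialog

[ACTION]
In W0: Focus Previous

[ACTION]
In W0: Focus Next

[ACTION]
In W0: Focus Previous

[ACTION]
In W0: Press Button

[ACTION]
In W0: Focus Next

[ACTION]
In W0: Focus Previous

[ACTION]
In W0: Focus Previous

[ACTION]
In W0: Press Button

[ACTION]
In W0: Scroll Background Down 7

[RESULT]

┃                        ┃  ┃─┨      
┃2       R           · ─ ┃  ┃s┃      
┃                        ┃  ┃e┃      
┃3   ·               R   ┃  ┃n┃      
┃    │               │   ┃  ┃o┃      
┃4   ·               ·   ┃  ┃o┃      
┃Cursor: (0,0)           ┃  ┃ ┃      
┃                        ┃  ┃ ┃      
┃                        ┃  ┃ ┃      
┃                        ┃━━┛ ┃      
┃                        ┃    ┃      
┗━━━━━━━━━━━━━━━━━━━━━━━━┛    ┃      
                              ┃      
                              ┃      
                              ┃      


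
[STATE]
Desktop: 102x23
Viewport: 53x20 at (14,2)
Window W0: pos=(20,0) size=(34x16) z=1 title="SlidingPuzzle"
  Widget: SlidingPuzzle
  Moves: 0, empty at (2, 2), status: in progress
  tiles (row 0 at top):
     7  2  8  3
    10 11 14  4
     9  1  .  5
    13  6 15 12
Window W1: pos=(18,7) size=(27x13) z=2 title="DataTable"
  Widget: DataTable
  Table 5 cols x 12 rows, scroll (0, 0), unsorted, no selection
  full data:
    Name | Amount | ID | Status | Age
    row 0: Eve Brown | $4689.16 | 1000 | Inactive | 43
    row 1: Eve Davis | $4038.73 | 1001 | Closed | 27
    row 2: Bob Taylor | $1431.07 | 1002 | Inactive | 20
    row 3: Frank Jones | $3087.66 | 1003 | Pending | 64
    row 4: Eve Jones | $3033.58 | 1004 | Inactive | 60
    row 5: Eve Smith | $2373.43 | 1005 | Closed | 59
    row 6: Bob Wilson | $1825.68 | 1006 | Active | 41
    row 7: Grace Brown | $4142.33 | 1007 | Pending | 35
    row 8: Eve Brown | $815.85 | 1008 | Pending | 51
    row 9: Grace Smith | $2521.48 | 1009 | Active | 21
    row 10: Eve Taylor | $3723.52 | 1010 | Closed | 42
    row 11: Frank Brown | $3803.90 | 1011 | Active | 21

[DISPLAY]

      ┠────────────────────────────────┨             
      ┃┌────┬────┬────┬────┐           ┃             
      ┃│  7 │  2 │  8 │  3 │           ┃             
      ┃├────┼────┼────┼────┤           ┃             
      ┃│ 10 │ 11 │ 14 │  4 │           ┃             
    ┏━━━━━━━━━━━━━━━━━━━━━━━━━┓        ┃             
    ┃ DataTable               ┃        ┃             
    ┠─────────────────────────┨        ┃             
    ┃Name       │Amount  │ID  ┃        ┃             
    ┃───────────┼────────┼────┃        ┃             
    ┃Eve Brown  │$4689.16│1000┃        ┃             
    ┃Eve Davis  │$4038.73│1001┃        ┃             
    ┃Bob Taylor │$1431.07│1002┃        ┃             
    ┃Frank Jones│$3087.66│1003┃━━━━━━━━┛             
    ┃Eve Jones  │$3033.58│1004┃                      
    ┃Eve Smith  │$2373.43│1005┃                      
    ┃Bob Wilson │$1825.68│1006┃                      
    ┗━━━━━━━━━━━━━━━━━━━━━━━━━┛                      
                                                     
                                                     


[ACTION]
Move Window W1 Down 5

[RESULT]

      ┠────────────────────────────────┨             
      ┃┌────┬────┬────┬────┐           ┃             
      ┃│  7 │  2 │  8 │  3 │           ┃             
      ┃├────┼────┼────┼────┤           ┃             
      ┃│ 10 │ 11 │ 14 │  4 │           ┃             
      ┃├────┼────┼────┼────┤           ┃             
      ┃│  9 │  1 │    │  5 │           ┃             
      ┃├────┼────┼────┼────┤           ┃             
    ┏━━━━━━━━━━━━━━━━━━━━━━━━━┓        ┃             
    ┃ DataTable               ┃        ┃             
    ┠─────────────────────────┨        ┃             
    ┃Name       │Amount  │ID  ┃        ┃             
    ┃───────────┼────────┼────┃        ┃             
    ┃Eve Brown  │$4689.16│1000┃━━━━━━━━┛             
    ┃Eve Davis  │$4038.73│1001┃                      
    ┃Bob Taylor │$1431.07│1002┃                      
    ┃Frank Jones│$3087.66│1003┃                      
    ┃Eve Jones  │$3033.58│1004┃                      
    ┃Eve Smith  │$2373.43│1005┃                      
    ┃Bob Wilson │$1825.68│1006┃                      


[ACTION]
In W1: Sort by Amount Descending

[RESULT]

      ┠────────────────────────────────┨             
      ┃┌────┬────┬────┬────┐           ┃             
      ┃│  7 │  2 │  8 │  3 │           ┃             
      ┃├────┼────┼────┼────┤           ┃             
      ┃│ 10 │ 11 │ 14 │  4 │           ┃             
      ┃├────┼────┼────┼────┤           ┃             
      ┃│  9 │  1 │    │  5 │           ┃             
      ┃├────┼────┼────┼────┤           ┃             
    ┏━━━━━━━━━━━━━━━━━━━━━━━━━┓        ┃             
    ┃ DataTable               ┃        ┃             
    ┠─────────────────────────┨        ┃             
    ┃Name       │Amount ▼│ID  ┃        ┃             
    ┃───────────┼────────┼────┃        ┃             
    ┃Eve Brown  │$4689.16│1000┃━━━━━━━━┛             
    ┃Grace Brown│$4142.33│1007┃                      
    ┃Eve Davis  │$4038.73│1001┃                      
    ┃Frank Brown│$3803.90│1011┃                      
    ┃Eve Taylor │$3723.52│1010┃                      
    ┃Frank Jones│$3087.66│1003┃                      
    ┃Eve Jones  │$3033.58│1004┃                      


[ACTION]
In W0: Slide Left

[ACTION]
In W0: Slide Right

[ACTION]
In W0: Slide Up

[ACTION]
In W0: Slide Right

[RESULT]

      ┠────────────────────────────────┨             
      ┃┌────┬────┬────┬────┐           ┃             
      ┃│  7 │  2 │  8 │  3 │           ┃             
      ┃├────┼────┼────┼────┤           ┃             
      ┃│ 10 │ 11 │ 14 │  4 │           ┃             
      ┃├────┼────┼────┼────┤           ┃             
      ┃│  9 │  1 │ 15 │  5 │           ┃             
      ┃├────┼────┼────┼────┤           ┃             
    ┏━━━━━━━━━━━━━━━━━━━━━━━━━┓        ┃             
    ┃ DataTable               ┃        ┃             
    ┠─────────────────────────┨        ┃             
    ┃Name       │Amount ▼│ID  ┃        ┃             
    ┃───────────┼────────┼────┃        ┃             
    ┃Eve Brown  │$4689.16│1000┃━━━━━━━━┛             
    ┃Grace Brown│$4142.33│1007┃                      
    ┃Eve Davis  │$4038.73│1001┃                      
    ┃Frank Brown│$3803.90│1011┃                      
    ┃Eve Taylor │$3723.52│1010┃                      
    ┃Frank Jones│$3087.66│1003┃                      
    ┃Eve Jones  │$3033.58│1004┃                      


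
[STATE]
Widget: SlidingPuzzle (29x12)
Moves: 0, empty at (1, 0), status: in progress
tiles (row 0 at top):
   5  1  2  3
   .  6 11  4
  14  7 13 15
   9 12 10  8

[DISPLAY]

┌────┬────┬────┬────┐        
│  5 │  1 │  2 │  3 │        
├────┼────┼────┼────┤        
│    │  6 │ 11 │  4 │        
├────┼────┼────┼────┤        
│ 14 │  7 │ 13 │ 15 │        
├────┼────┼────┼────┤        
│  9 │ 12 │ 10 │  8 │        
└────┴────┴────┴────┘        
Moves: 0                     
                             
                             


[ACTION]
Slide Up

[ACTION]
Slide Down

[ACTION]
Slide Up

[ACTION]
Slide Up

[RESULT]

┌────┬────┬────┬────┐        
│  5 │  1 │  2 │  3 │        
├────┼────┼────┼────┤        
│ 14 │  6 │ 11 │  4 │        
├────┼────┼────┼────┤        
│  9 │  7 │ 13 │ 15 │        
├────┼────┼────┼────┤        
│    │ 12 │ 10 │  8 │        
└────┴────┴────┴────┘        
Moves: 4                     
                             
                             


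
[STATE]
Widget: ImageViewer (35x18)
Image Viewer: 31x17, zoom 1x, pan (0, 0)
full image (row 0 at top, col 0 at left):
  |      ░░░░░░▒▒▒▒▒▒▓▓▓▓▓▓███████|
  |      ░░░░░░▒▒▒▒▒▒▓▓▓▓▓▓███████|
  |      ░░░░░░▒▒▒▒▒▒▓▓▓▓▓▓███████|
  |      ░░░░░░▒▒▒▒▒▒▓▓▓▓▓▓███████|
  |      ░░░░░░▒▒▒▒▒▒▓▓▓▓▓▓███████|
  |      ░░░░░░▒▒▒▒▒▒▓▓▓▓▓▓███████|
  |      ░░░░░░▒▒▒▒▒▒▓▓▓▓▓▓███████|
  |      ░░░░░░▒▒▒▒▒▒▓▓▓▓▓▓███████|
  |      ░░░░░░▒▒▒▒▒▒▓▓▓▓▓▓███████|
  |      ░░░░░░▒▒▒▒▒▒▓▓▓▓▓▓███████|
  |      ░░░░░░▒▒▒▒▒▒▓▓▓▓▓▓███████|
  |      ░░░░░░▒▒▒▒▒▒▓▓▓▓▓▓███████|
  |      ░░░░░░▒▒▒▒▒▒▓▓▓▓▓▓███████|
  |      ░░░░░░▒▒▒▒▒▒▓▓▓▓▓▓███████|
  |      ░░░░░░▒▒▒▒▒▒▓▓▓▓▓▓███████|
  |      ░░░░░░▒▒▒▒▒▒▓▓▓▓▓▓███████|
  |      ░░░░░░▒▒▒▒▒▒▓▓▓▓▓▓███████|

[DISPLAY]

      ░░░░░░▒▒▒▒▒▒▓▓▓▓▓▓███████    
      ░░░░░░▒▒▒▒▒▒▓▓▓▓▓▓███████    
      ░░░░░░▒▒▒▒▒▒▓▓▓▓▓▓███████    
      ░░░░░░▒▒▒▒▒▒▓▓▓▓▓▓███████    
      ░░░░░░▒▒▒▒▒▒▓▓▓▓▓▓███████    
      ░░░░░░▒▒▒▒▒▒▓▓▓▓▓▓███████    
      ░░░░░░▒▒▒▒▒▒▓▓▓▓▓▓███████    
      ░░░░░░▒▒▒▒▒▒▓▓▓▓▓▓███████    
      ░░░░░░▒▒▒▒▒▒▓▓▓▓▓▓███████    
      ░░░░░░▒▒▒▒▒▒▓▓▓▓▓▓███████    
      ░░░░░░▒▒▒▒▒▒▓▓▓▓▓▓███████    
      ░░░░░░▒▒▒▒▒▒▓▓▓▓▓▓███████    
      ░░░░░░▒▒▒▒▒▒▓▓▓▓▓▓███████    
      ░░░░░░▒▒▒▒▒▒▓▓▓▓▓▓███████    
      ░░░░░░▒▒▒▒▒▒▓▓▓▓▓▓███████    
      ░░░░░░▒▒▒▒▒▒▓▓▓▓▓▓███████    
      ░░░░░░▒▒▒▒▒▒▓▓▓▓▓▓███████    
                                   


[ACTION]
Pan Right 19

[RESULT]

▓▓▓▓▓███████                       
▓▓▓▓▓███████                       
▓▓▓▓▓███████                       
▓▓▓▓▓███████                       
▓▓▓▓▓███████                       
▓▓▓▓▓███████                       
▓▓▓▓▓███████                       
▓▓▓▓▓███████                       
▓▓▓▓▓███████                       
▓▓▓▓▓███████                       
▓▓▓▓▓███████                       
▓▓▓▓▓███████                       
▓▓▓▓▓███████                       
▓▓▓▓▓███████                       
▓▓▓▓▓███████                       
▓▓▓▓▓███████                       
▓▓▓▓▓███████                       
                                   


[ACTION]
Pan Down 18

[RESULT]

                                   
                                   
                                   
                                   
                                   
                                   
                                   
                                   
                                   
                                   
                                   
                                   
                                   
                                   
                                   
                                   
                                   
                                   


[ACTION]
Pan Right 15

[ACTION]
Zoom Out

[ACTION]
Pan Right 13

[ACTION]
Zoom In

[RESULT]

▓██████████████                    
▓██████████████                    
▓██████████████                    
▓██████████████                    
▓██████████████                    
▓██████████████                    
▓██████████████                    
▓██████████████                    
▓██████████████                    
▓██████████████                    
▓██████████████                    
▓██████████████                    
▓██████████████                    
▓██████████████                    
▓██████████████                    
▓██████████████                    
                                   
                                   


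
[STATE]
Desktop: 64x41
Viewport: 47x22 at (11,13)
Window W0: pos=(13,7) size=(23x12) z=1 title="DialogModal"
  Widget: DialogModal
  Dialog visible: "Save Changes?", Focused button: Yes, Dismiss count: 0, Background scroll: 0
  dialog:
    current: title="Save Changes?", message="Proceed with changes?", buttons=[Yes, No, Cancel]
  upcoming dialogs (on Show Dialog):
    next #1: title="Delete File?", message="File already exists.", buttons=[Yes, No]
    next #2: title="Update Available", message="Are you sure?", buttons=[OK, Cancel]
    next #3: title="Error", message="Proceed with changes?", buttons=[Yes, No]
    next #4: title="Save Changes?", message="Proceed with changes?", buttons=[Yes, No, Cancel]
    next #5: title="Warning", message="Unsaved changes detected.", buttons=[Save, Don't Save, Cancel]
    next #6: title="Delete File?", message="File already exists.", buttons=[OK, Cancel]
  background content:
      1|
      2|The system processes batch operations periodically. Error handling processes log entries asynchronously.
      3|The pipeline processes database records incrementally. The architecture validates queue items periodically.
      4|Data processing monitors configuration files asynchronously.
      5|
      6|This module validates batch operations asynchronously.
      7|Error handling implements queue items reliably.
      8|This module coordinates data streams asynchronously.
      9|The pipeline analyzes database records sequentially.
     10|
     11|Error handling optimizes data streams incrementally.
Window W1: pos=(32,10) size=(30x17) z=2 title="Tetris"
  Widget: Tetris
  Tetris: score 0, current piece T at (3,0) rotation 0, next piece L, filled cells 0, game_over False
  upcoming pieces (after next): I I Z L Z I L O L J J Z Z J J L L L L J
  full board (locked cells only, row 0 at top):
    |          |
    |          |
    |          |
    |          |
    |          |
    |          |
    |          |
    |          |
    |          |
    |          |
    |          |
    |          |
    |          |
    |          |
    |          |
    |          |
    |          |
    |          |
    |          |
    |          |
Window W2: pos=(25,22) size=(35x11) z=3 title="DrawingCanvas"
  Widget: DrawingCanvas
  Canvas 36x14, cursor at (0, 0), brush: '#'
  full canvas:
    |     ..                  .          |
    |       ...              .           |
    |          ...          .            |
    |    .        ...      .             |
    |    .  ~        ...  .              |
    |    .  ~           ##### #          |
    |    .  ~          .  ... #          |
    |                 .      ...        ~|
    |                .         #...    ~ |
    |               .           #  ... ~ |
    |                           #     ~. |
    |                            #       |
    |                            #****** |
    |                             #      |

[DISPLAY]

  ┃Da│Proceed with ch┃          │Next:         
  ┃  │[Yes]  No   Can┃          │  ▒           
  ┃Th└───────────────┃          │▒▒▒           
  ┃Error handling imp┃          │              
  ┃This module coordi┃          │              
  ┗━━━━━━━━━━━━━━━━━━┃          │              
                     ┃          │Score:        
                     ┃          │0             
                     ┃          │              
              ┏━━━━━━━━━━━━━━━━━━━━━━━━━━━━━━━━
              ┃ DrawingCanvas                  
              ┠────────────────────────────────
              ┃+    ..                  .      
              ┃       ...              .       
              ┃          ...          .        
              ┃    .        ...      .         
              ┃    .  ~        ...  .          
              ┃    .  ~           ##### #      
              ┃    .  ~          .  ... #      
              ┗━━━━━━━━━━━━━━━━━━━━━━━━━━━━━━━━
                                               
                                               


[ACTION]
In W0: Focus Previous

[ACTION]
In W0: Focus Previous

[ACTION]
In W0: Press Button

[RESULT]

  ┃Data processing mo┃          │Next:         
  ┃                  ┃          │  ▒           
  ┃This module valida┃          │▒▒▒           
  ┃Error handling imp┃          │              
  ┃This module coordi┃          │              
  ┗━━━━━━━━━━━━━━━━━━┃          │              
                     ┃          │Score:        
                     ┃          │0             
                     ┃          │              
              ┏━━━━━━━━━━━━━━━━━━━━━━━━━━━━━━━━
              ┃ DrawingCanvas                  
              ┠────────────────────────────────
              ┃+    ..                  .      
              ┃       ...              .       
              ┃          ...          .        
              ┃    .        ...      .         
              ┃    .  ~        ...  .          
              ┃    .  ~           ##### #      
              ┃    .  ~          .  ... #      
              ┗━━━━━━━━━━━━━━━━━━━━━━━━━━━━━━━━
                                               
                                               


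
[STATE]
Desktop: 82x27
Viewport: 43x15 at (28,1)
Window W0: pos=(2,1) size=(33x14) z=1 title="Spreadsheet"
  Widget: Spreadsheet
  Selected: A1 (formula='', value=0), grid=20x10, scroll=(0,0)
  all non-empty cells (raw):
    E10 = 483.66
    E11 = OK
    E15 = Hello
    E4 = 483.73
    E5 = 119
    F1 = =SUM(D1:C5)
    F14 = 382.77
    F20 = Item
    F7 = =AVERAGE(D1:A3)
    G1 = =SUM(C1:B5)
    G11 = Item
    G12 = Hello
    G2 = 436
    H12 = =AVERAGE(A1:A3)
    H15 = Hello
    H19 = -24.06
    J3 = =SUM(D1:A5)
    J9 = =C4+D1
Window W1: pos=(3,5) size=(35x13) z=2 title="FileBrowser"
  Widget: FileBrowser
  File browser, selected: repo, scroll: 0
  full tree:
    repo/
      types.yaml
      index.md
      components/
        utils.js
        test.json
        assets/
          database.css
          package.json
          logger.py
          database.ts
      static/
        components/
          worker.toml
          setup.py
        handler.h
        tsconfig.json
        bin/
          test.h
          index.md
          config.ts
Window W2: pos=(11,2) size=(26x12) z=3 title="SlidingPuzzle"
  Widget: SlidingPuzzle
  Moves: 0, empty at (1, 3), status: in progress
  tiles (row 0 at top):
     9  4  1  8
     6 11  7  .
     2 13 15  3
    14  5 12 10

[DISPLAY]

━━━━━━┓                                    
━━━━━━━━┓                                  
        ┃                                  
────────┨                                  
────┐   ┃┓                                 
  8 │   ┃┃                                 
────┤   ┃┨                                 
    │   ┃┃                                 
────┤   ┃┃                                 
  3 │   ┃┃                                 
────┤   ┃┃                                 
 10 │   ┃┃                                 
━━━━━━━━┛┃                                 
         ┃                                 
         ┃                                 


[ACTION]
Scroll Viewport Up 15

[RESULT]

                                           
━━━━━━┓                                    
━━━━━━━━┓                                  
        ┃                                  
────────┨                                  
────┐   ┃┓                                 
  8 │   ┃┃                                 
────┤   ┃┨                                 
    │   ┃┃                                 
────┤   ┃┃                                 
  3 │   ┃┃                                 
────┤   ┃┃                                 
 10 │   ┃┃                                 
━━━━━━━━┛┃                                 
         ┃                                 


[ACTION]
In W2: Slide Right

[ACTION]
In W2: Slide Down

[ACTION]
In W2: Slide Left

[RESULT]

                                           
━━━━━━┓                                    
━━━━━━━━┓                                  
        ┃                                  
────────┨                                  
────┐   ┃┓                                 
    │   ┃┃                                 
────┤   ┃┨                                 
  7 │   ┃┃                                 
────┤   ┃┃                                 
  3 │   ┃┃                                 
────┤   ┃┃                                 
 10 │   ┃┃                                 
━━━━━━━━┛┃                                 
         ┃                                 


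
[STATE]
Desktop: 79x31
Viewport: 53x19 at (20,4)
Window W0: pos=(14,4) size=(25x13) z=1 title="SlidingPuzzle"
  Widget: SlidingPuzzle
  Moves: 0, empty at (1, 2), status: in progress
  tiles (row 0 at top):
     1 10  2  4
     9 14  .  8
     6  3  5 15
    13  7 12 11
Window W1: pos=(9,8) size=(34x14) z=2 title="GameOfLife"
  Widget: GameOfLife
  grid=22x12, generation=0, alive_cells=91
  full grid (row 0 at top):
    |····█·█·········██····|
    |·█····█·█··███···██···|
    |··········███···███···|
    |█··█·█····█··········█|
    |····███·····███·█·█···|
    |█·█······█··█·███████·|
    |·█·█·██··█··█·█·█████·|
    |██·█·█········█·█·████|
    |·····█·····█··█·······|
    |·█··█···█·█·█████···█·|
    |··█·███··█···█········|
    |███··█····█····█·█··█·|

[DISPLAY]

━━━━━━━━━━━━━━━━━━┓                                  
ingPuzzle         ┃                                  
──────────────────┨                                  
┬────┬────┬────┐  ┃                                  
━━━━━━━━━━━━━━━━━━━━━━┓                              
e                     ┃                              
──────────────────────┨                              
                      ┃                              
·███···██···          ┃                              
███···███···          ┃                              
█··········█          ┃                              
··███·█·█···          ┃                              
··█·███████·          ┃                              
··█·█·█████·          ┃                              
····█·█·████          ┃                              
·█··█·······          ┃                              
█·█████···█·          ┃                              
━━━━━━━━━━━━━━━━━━━━━━┛                              
                                                     


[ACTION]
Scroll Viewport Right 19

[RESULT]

━━━━━━━━━━━━┓                                        
zle         ┃                                        
────────────┨                                        
────┬────┐  ┃                                        
━━━━━━━━━━━━━━━━┓                                    
                ┃                                    
────────────────┨                                    
                ┃                                    
·██···          ┃                                    
███···          ┃                                    
·····█          ┃                                    
█·█···          ┃                                    
█████·          ┃                                    
█████·          ┃                                    
█·████          ┃                                    
······          ┃                                    
█···█·          ┃                                    
━━━━━━━━━━━━━━━━┛                                    
                                                     


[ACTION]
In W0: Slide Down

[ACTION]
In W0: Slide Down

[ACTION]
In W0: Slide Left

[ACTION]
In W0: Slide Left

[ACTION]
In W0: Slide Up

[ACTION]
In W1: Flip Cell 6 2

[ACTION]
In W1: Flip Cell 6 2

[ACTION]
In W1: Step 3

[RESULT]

━━━━━━━━━━━━┓                                        
zle         ┃                                        
────────────┨                                        
────┬────┐  ┃                                        
━━━━━━━━━━━━━━━━┓                                    
                ┃                                    
────────────────┨                                    
                ┃                                    
█·····          ┃                                    
█·····          ┃                                    
█·····          ┃                                    
██····          ┃                                    
█·····          ┃                                    
······          ┃                                    
·█····          ┃                                    
······          ┃                                    
██····          ┃                                    
━━━━━━━━━━━━━━━━┛                                    
                                                     


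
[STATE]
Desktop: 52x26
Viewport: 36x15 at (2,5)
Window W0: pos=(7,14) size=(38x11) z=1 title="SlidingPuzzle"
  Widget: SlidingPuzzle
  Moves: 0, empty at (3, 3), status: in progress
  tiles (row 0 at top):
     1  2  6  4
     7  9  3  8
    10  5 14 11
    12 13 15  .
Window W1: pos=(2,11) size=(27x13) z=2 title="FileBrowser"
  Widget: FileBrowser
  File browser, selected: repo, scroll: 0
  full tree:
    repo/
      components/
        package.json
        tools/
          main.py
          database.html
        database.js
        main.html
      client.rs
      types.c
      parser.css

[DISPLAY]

                                    
                                    
                                    
                                    
                                    
                                    
┏━━━━━━━━━━━━━━━━━━━━━━━━━┓         
┃ FileBrowser             ┃         
┠─────────────────────────┨         
┃> [-] repo/              ┃━━━━━━━━━
┃    [+] components/      ┃         
┃    client.rs            ┃─────────
┃    types.c              ┃         
┃    parser.css           ┃         
┃                         ┃         


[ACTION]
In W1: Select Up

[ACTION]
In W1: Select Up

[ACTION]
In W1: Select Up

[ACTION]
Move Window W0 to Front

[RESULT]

                                    
                                    
                                    
                                    
                                    
                                    
┏━━━━━━━━━━━━━━━━━━━━━━━━━┓         
┃ FileBrowser             ┃         
┠─────────────────────────┨         
┃> [-┏━━━━━━━━━━━━━━━━━━━━━━━━━━━━━━
┃    ┃ SlidingPuzzle                
┃    ┠──────────────────────────────
┃    ┃┌────┬────┬────┬────┐         
┃    ┃│  1 │  2 │  6 │  4 │         
┃    ┃├────┼────┼────┼────┤         


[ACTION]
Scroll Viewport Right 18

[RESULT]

                                    
                                    
                                    
                                    
                                    
                                    
━━━━━━━━━━━━┓                       
            ┃                       
────────────┨                       
━━━━━━━━━━━━━━━━━━━━━━━━━━━━┓       
Puzzle                      ┃       
────────────────────────────┨       
──┬────┬────┐               ┃       
2 │  6 │  4 │               ┃       
──┼────┼────┤               ┃       


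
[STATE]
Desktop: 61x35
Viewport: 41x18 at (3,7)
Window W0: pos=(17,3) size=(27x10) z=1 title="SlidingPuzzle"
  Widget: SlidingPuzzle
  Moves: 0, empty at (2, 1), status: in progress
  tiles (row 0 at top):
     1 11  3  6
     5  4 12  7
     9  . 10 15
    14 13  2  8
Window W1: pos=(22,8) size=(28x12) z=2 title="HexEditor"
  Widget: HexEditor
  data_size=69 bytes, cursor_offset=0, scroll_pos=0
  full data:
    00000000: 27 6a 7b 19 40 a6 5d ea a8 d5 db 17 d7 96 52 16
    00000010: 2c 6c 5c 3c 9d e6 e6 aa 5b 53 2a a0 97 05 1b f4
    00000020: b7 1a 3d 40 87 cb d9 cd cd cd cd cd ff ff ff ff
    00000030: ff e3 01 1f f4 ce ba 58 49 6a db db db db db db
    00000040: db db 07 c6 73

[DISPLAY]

              ┃│  1 │ 11 │  3 │  6 │    ┃
              ┃├───┏━━━━━━━━━━━━━━━━━━━━━
              ┃│  5┃ HexEditor           
              ┃├───┠─────────────────────
              ┃│  9┃00000000  27 6a 7b 19
              ┗━━━━┃00000010  2c 6c 5c 3c
                   ┃00000020  b7 1a 3d 40
                   ┃00000030  ff e3 01 1f
                   ┃00000040  db db 07 c6
                   ┃                     
                   ┃                     
                   ┃                     
                   ┗━━━━━━━━━━━━━━━━━━━━━
                                         
                                         
                                         
                                         
                                         


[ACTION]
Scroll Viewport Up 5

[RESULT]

                                         
              ┏━━━━━━━━━━━━━━━━━━━━━━━━━┓
              ┃ SlidingPuzzle           ┃
              ┠─────────────────────────┨
              ┃┌────┬────┬────┬────┐    ┃
              ┃│  1 │ 11 │  3 │  6 │    ┃
              ┃├───┏━━━━━━━━━━━━━━━━━━━━━
              ┃│  5┃ HexEditor           
              ┃├───┠─────────────────────
              ┃│  9┃00000000  27 6a 7b 19
              ┗━━━━┃00000010  2c 6c 5c 3c
                   ┃00000020  b7 1a 3d 40
                   ┃00000030  ff e3 01 1f
                   ┃00000040  db db 07 c6
                   ┃                     
                   ┃                     
                   ┃                     
                   ┗━━━━━━━━━━━━━━━━━━━━━


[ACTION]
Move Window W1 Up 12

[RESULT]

                   ┠─────────────────────
              ┏━━━━┃00000000  27 6a 7b 19
              ┃ Sli┃00000010  2c 6c 5c 3c
              ┠────┃00000020  b7 1a 3d 40
              ┃┌───┃00000030  ff e3 01 1f
              ┃│  1┃00000040  db db 07 c6
              ┃├───┃                     
              ┃│  5┃                     
              ┃├───┃                     
              ┃│  9┗━━━━━━━━━━━━━━━━━━━━━
              ┗━━━━━━━━━━━━━━━━━━━━━━━━━┛
                                         
                                         
                                         
                                         
                                         
                                         
                                         


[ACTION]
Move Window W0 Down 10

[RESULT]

                   ┠─────────────────────
                   ┃00000000  27 6a 7b 19
                   ┃00000010  2c 6c 5c 3c
                   ┃00000020  b7 1a 3d 40
                   ┃00000030  ff e3 01 1f
                   ┃00000040  db db 07 c6
                   ┃                     
                   ┃                     
                   ┃                     
                   ┗━━━━━━━━━━━━━━━━━━━━━
                                         
              ┏━━━━━━━━━━━━━━━━━━━━━━━━━┓
              ┃ SlidingPuzzle           ┃
              ┠─────────────────────────┨
              ┃┌────┬────┬────┬────┐    ┃
              ┃│  1 │ 11 │  3 │  6 │    ┃
              ┃├────┼────┼────┼────┤    ┃
              ┃│  5 │  4 │ 12 │  7 │    ┃


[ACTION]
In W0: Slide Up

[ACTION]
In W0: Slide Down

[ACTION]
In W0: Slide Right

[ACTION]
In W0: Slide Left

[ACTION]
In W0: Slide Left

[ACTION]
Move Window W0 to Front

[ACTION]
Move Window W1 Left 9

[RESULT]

          ┠──────────────────────────┨   
          ┃00000000  27 6a 7b 19 40 a┃   
          ┃00000010  2c 6c 5c 3c 9d e┃   
          ┃00000020  b7 1a 3d 40 87 c┃   
          ┃00000030  ff e3 01 1f f4 c┃   
          ┃00000040  db db 07 c6 73  ┃   
          ┃                          ┃   
          ┃                          ┃   
          ┃                          ┃   
          ┗━━━━━━━━━━━━━━━━━━━━━━━━━━┛   
                                         
              ┏━━━━━━━━━━━━━━━━━━━━━━━━━┓
              ┃ SlidingPuzzle           ┃
              ┠─────────────────────────┨
              ┃┌────┬────┬────┬────┐    ┃
              ┃│  1 │ 11 │  3 │  6 │    ┃
              ┃├────┼────┼────┼────┤    ┃
              ┃│  5 │  4 │ 12 │  7 │    ┃
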